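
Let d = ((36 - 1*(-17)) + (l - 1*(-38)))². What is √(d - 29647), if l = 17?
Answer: 7*I*√367 ≈ 134.1*I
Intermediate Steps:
d = 11664 (d = ((36 - 1*(-17)) + (17 - 1*(-38)))² = ((36 + 17) + (17 + 38))² = (53 + 55)² = 108² = 11664)
√(d - 29647) = √(11664 - 29647) = √(-17983) = 7*I*√367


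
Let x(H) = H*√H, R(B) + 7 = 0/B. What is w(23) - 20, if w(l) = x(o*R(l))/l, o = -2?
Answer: -20 + 14*√14/23 ≈ -17.722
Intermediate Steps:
R(B) = -7 (R(B) = -7 + 0/B = -7 + 0 = -7)
x(H) = H^(3/2)
w(l) = 14*√14/l (w(l) = (-2*(-7))^(3/2)/l = 14^(3/2)/l = (14*√14)/l = 14*√14/l)
w(23) - 20 = 14*√14/23 - 20 = -20 + 14*√14/23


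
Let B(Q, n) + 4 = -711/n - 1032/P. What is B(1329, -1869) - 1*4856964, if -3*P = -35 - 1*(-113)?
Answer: -39336259283/8099 ≈ -4.8569e+6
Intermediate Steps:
P = -26 (P = -(-35 - 1*(-113))/3 = -(-35 + 113)/3 = -⅓*78 = -26)
B(Q, n) = 464/13 - 711/n (B(Q, n) = -4 + (-711/n - 1032/(-26)) = -4 + (-711/n - 1032*(-1/26)) = -4 + (-711/n + 516/13) = -4 + (516/13 - 711/n) = 464/13 - 711/n)
B(1329, -1869) - 1*4856964 = (464/13 - 711/(-1869)) - 1*4856964 = (464/13 - 711*(-1/1869)) - 4856964 = (464/13 + 237/623) - 4856964 = 292153/8099 - 4856964 = -39336259283/8099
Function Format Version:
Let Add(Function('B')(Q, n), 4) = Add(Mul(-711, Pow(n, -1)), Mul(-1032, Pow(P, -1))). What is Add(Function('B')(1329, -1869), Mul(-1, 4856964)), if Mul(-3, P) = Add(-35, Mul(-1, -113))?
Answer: Rational(-39336259283, 8099) ≈ -4.8569e+6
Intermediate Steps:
P = -26 (P = Mul(Rational(-1, 3), Add(-35, Mul(-1, -113))) = Mul(Rational(-1, 3), Add(-35, 113)) = Mul(Rational(-1, 3), 78) = -26)
Function('B')(Q, n) = Add(Rational(464, 13), Mul(-711, Pow(n, -1))) (Function('B')(Q, n) = Add(-4, Add(Mul(-711, Pow(n, -1)), Mul(-1032, Pow(-26, -1)))) = Add(-4, Add(Mul(-711, Pow(n, -1)), Mul(-1032, Rational(-1, 26)))) = Add(-4, Add(Mul(-711, Pow(n, -1)), Rational(516, 13))) = Add(-4, Add(Rational(516, 13), Mul(-711, Pow(n, -1)))) = Add(Rational(464, 13), Mul(-711, Pow(n, -1))))
Add(Function('B')(1329, -1869), Mul(-1, 4856964)) = Add(Add(Rational(464, 13), Mul(-711, Pow(-1869, -1))), Mul(-1, 4856964)) = Add(Add(Rational(464, 13), Mul(-711, Rational(-1, 1869))), -4856964) = Add(Add(Rational(464, 13), Rational(237, 623)), -4856964) = Add(Rational(292153, 8099), -4856964) = Rational(-39336259283, 8099)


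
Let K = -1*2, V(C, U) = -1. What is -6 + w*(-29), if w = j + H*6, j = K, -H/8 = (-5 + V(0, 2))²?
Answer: 50164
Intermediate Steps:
H = -288 (H = -8*(-5 - 1)² = -8*(-6)² = -8*36 = -288)
K = -2
j = -2
w = -1730 (w = -2 - 288*6 = -2 - 1728 = -1730)
-6 + w*(-29) = -6 - 1730*(-29) = -6 + 50170 = 50164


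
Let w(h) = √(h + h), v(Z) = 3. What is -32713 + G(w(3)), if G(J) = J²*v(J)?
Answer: -32695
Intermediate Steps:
w(h) = √2*√h (w(h) = √(2*h) = √2*√h)
G(J) = 3*J² (G(J) = J²*3 = 3*J²)
-32713 + G(w(3)) = -32713 + 3*(√2*√3)² = -32713 + 3*(√6)² = -32713 + 3*6 = -32713 + 18 = -32695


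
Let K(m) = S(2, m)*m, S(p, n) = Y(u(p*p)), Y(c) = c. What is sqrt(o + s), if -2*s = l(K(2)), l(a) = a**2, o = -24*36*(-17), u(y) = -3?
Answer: 3*sqrt(1630) ≈ 121.12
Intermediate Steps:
S(p, n) = -3
K(m) = -3*m
o = 14688 (o = -864*(-17) = 14688)
s = -18 (s = -(-3*2)**2/2 = -1/2*(-6)**2 = -1/2*36 = -18)
sqrt(o + s) = sqrt(14688 - 18) = sqrt(14670) = 3*sqrt(1630)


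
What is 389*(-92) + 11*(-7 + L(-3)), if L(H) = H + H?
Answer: -35931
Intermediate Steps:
L(H) = 2*H
389*(-92) + 11*(-7 + L(-3)) = 389*(-92) + 11*(-7 + 2*(-3)) = -35788 + 11*(-7 - 6) = -35788 + 11*(-13) = -35788 - 143 = -35931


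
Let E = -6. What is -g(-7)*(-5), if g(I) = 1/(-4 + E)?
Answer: -½ ≈ -0.50000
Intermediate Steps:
g(I) = -⅒ (g(I) = 1/(-4 - 6) = 1/(-10) = -⅒)
-g(-7)*(-5) = -(-1)*(-5)/10 = -1*½ = -½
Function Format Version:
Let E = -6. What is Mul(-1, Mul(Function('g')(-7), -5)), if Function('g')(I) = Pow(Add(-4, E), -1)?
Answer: Rational(-1, 2) ≈ -0.50000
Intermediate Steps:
Function('g')(I) = Rational(-1, 10) (Function('g')(I) = Pow(Add(-4, -6), -1) = Pow(-10, -1) = Rational(-1, 10))
Mul(-1, Mul(Function('g')(-7), -5)) = Mul(-1, Mul(Rational(-1, 10), -5)) = Mul(-1, Rational(1, 2)) = Rational(-1, 2)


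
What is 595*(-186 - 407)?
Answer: -352835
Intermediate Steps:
595*(-186 - 407) = 595*(-593) = -352835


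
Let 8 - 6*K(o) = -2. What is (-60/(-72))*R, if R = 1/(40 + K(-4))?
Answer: 1/50 ≈ 0.020000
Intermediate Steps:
K(o) = 5/3 (K(o) = 4/3 - ⅙*(-2) = 4/3 + ⅓ = 5/3)
R = 3/125 (R = 1/(40 + 5/3) = 1/(125/3) = 3/125 ≈ 0.024000)
(-60/(-72))*R = -60/(-72)*(3/125) = -60*(-1/72)*(3/125) = (⅚)*(3/125) = 1/50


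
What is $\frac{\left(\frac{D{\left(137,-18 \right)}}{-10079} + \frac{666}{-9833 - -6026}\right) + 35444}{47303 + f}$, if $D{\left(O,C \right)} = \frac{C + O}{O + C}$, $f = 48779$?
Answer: $\frac{151111805879}{409637632194} \approx 0.36889$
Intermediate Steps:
$D{\left(O,C \right)} = 1$ ($D{\left(O,C \right)} = \frac{C + O}{C + O} = 1$)
$\frac{\left(\frac{D{\left(137,-18 \right)}}{-10079} + \frac{666}{-9833 - -6026}\right) + 35444}{47303 + f} = \frac{\left(1 \frac{1}{-10079} + \frac{666}{-9833 - -6026}\right) + 35444}{47303 + 48779} = \frac{\left(1 \left(- \frac{1}{10079}\right) + \frac{666}{-9833 + 6026}\right) + 35444}{96082} = \left(\left(- \frac{1}{10079} + \frac{666}{-3807}\right) + 35444\right) \frac{1}{96082} = \left(\left(- \frac{1}{10079} + 666 \left(- \frac{1}{3807}\right)\right) + 35444\right) \frac{1}{96082} = \left(\left(- \frac{1}{10079} - \frac{74}{423}\right) + 35444\right) \frac{1}{96082} = \left(- \frac{746269}{4263417} + 35444\right) \frac{1}{96082} = \frac{151111805879}{4263417} \cdot \frac{1}{96082} = \frac{151111805879}{409637632194}$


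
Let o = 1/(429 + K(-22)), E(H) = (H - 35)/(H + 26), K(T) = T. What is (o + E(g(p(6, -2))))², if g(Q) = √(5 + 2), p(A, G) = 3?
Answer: 143108162003/74138032089 - 45451100*√7/182157327 ≈ 1.2701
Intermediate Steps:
g(Q) = √7
E(H) = (-35 + H)/(26 + H)
o = 1/407 (o = 1/(429 - 22) = 1/407 ≈ 0.0024570)
(o + E(g(p(6, -2))))² = (1/407 + (-35 + √7)/(26 + √7))²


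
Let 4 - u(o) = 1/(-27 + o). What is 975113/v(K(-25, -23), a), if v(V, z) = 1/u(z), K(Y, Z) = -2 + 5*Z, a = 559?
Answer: 2074065351/532 ≈ 3.8986e+6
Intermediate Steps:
u(o) = 4 - 1/(-27 + o)
v(V, z) = (-27 + z)/(-109 + 4*z) (v(V, z) = 1/((-109 + 4*z)/(-27 + z)) = (-27 + z)/(-109 + 4*z))
975113/v(K(-25, -23), a) = 975113/(((-27 + 559)/(-109 + 4*559))) = 975113/((532/(-109 + 2236))) = 975113/((532/2127)) = 975113/(((1/2127)*532)) = 975113/(532/2127) = 975113*(2127/532) = 2074065351/532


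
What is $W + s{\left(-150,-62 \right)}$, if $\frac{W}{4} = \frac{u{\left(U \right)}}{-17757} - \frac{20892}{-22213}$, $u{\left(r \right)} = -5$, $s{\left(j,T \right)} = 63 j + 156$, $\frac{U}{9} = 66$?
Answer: $- \frac{3664406062618}{394436241} \approx -9290.2$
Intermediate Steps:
$U = 594$ ($U = 9 \cdot 66 = 594$)
$s{\left(j,T \right)} = 156 + 63 j$
$W = \frac{1484361236}{394436241}$ ($W = 4 \left(- \frac{5}{-17757} - \frac{20892}{-22213}\right) = 4 \left(\left(-5\right) \left(- \frac{1}{17757}\right) - - \frac{20892}{22213}\right) = 4 \left(\frac{5}{17757} + \frac{20892}{22213}\right) = 4 \cdot \frac{371090309}{394436241} = \frac{1484361236}{394436241} \approx 3.7632$)
$W + s{\left(-150,-62 \right)} = \frac{1484361236}{394436241} + \left(156 + 63 \left(-150\right)\right) = \frac{1484361236}{394436241} + \left(156 - 9450\right) = \frac{1484361236}{394436241} - 9294 = - \frac{3664406062618}{394436241}$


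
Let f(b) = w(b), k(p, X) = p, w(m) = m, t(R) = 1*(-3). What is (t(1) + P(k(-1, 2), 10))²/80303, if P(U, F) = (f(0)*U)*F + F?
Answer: 49/80303 ≈ 0.00061019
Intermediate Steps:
t(R) = -3
f(b) = b
P(U, F) = F (P(U, F) = (0*U)*F + F = 0*F + F = 0 + F = F)
(t(1) + P(k(-1, 2), 10))²/80303 = (-3 + 10)²/80303 = 7²*(1/80303) = 49*(1/80303) = 49/80303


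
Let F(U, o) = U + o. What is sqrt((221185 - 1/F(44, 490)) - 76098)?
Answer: sqrt(41372428038)/534 ≈ 380.90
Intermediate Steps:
sqrt((221185 - 1/F(44, 490)) - 76098) = sqrt((221185 - 1/(44 + 490)) - 76098) = sqrt((221185 - 1/534) - 76098) = sqrt(118112789/534 - 76098) = sqrt(77476457/534) = sqrt(41372428038)/534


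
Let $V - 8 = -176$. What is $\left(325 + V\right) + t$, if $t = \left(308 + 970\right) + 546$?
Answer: $1981$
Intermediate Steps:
$t = 1824$ ($t = 1278 + 546 = 1824$)
$V = -168$ ($V = 8 - 176 = -168$)
$\left(325 + V\right) + t = \left(325 - 168\right) + 1824 = 157 + 1824 = 1981$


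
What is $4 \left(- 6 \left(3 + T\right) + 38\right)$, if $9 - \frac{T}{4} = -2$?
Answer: $-976$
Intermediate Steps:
$T = 44$ ($T = 36 - -8 = 36 + 8 = 44$)
$4 \left(- 6 \left(3 + T\right) + 38\right) = 4 \left(- 6 \left(3 + 44\right) + 38\right) = 4 \left(\left(-6\right) 47 + 38\right) = 4 \left(-282 + 38\right) = 4 \left(-244\right) = -976$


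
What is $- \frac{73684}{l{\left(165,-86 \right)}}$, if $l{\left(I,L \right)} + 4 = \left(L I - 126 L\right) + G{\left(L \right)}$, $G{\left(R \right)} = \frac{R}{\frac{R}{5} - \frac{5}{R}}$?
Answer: $\frac{271562382}{12357419} \approx 21.976$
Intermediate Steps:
$G{\left(R \right)} = \frac{R}{- \frac{5}{R} + \frac{R}{5}}$ ($G{\left(R \right)} = \frac{R}{R \frac{1}{5} - \frac{5}{R}} = \frac{R}{\frac{R}{5} - \frac{5}{R}} = \frac{R}{- \frac{5}{R} + \frac{R}{5}}$)
$l{\left(I,L \right)} = -4 - 126 L + I L + \frac{5 L^{2}}{-25 + L^{2}}$ ($l{\left(I,L \right)} = -4 + \left(\left(L I - 126 L\right) + \frac{5 L^{2}}{-25 + L^{2}}\right) = -4 + \left(\left(I L - 126 L\right) + \frac{5 L^{2}}{-25 + L^{2}}\right) = -4 + \left(\left(- 126 L + I L\right) + \frac{5 L^{2}}{-25 + L^{2}}\right) = -4 + \left(- 126 L + I L + \frac{5 L^{2}}{-25 + L^{2}}\right) = -4 - 126 L + I L + \frac{5 L^{2}}{-25 + L^{2}}$)
$- \frac{73684}{l{\left(165,-86 \right)}} = - \frac{73684}{\frac{1}{-25 + \left(-86\right)^{2}} \left(5 \left(-86\right)^{2} + \left(-25 + \left(-86\right)^{2}\right) \left(-4 - -10836 + 165 \left(-86\right)\right)\right)} = - \frac{73684}{\frac{1}{-25 + 7396} \left(5 \cdot 7396 + \left(-25 + 7396\right) \left(-4 + 10836 - 14190\right)\right)} = - \frac{73684}{\frac{1}{7371} \left(36980 + 7371 \left(-3358\right)\right)} = - \frac{73684}{\frac{1}{7371} \left(36980 - 24751818\right)} = - \frac{73684}{\frac{1}{7371} \left(-24714838\right)} = - \frac{73684}{- \frac{24714838}{7371}} = \left(-73684\right) \left(- \frac{7371}{24714838}\right) = \frac{271562382}{12357419}$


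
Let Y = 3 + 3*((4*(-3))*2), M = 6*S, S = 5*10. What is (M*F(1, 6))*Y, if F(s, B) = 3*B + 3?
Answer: -434700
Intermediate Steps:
S = 50
F(s, B) = 3 + 3*B
M = 300 (M = 6*50 = 300)
Y = -69 (Y = 3 + 3*(-12*2) = 3 + 3*(-24) = 3 - 72 = -69)
(M*F(1, 6))*Y = (300*(3 + 3*6))*(-69) = (300*(3 + 18))*(-69) = (300*21)*(-69) = 6300*(-69) = -434700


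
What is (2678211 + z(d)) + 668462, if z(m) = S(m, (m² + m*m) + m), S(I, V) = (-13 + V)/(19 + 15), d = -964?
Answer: 115644497/34 ≈ 3.4013e+6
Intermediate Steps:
S(I, V) = -13/34 + V/34 (S(I, V) = (-13 + V)/34 = (-13 + V)*(1/34) = -13/34 + V/34)
z(m) = -13/34 + m²/17 + m/34 (z(m) = -13/34 + ((m² + m*m) + m)/34 = -13/34 + ((m² + m²) + m)/34 = -13/34 + (2*m² + m)/34 = -13/34 + (m + 2*m²)/34 = -13/34 + (m²/17 + m/34) = -13/34 + m²/17 + m/34)
(2678211 + z(d)) + 668462 = (2678211 + (-13/34 + (1/34)*(-964)*(1 + 2*(-964)))) + 668462 = (2678211 + (-13/34 + (1/34)*(-964)*(1 - 1928))) + 668462 = (2678211 + (-13/34 + (1/34)*(-964)*(-1927))) + 668462 = (2678211 + (-13/34 + 928814/17)) + 668462 = (2678211 + 1857615/34) + 668462 = 92916789/34 + 668462 = 115644497/34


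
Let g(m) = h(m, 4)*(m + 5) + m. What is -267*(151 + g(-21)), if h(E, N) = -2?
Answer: -43254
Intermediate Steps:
g(m) = -10 - m (g(m) = -2*(m + 5) + m = -2*(5 + m) + m = (-10 - 2*m) + m = -10 - m)
-267*(151 + g(-21)) = -267*(151 + (-10 - 1*(-21))) = -267*(151 + (-10 + 21)) = -267*(151 + 11) = -267*162 = -43254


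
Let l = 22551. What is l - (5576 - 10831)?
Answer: 27806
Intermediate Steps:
l - (5576 - 10831) = 22551 - (5576 - 10831) = 22551 - 1*(-5255) = 22551 + 5255 = 27806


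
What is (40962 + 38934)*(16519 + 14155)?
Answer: 2450729904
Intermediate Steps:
(40962 + 38934)*(16519 + 14155) = 79896*30674 = 2450729904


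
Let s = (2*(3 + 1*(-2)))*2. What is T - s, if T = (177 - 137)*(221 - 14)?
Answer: 8276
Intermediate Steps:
T = 8280 (T = 40*207 = 8280)
s = 4 (s = (2*(3 - 2))*2 = (2*1)*2 = 2*2 = 4)
T - s = 8280 - 1*4 = 8280 - 4 = 8276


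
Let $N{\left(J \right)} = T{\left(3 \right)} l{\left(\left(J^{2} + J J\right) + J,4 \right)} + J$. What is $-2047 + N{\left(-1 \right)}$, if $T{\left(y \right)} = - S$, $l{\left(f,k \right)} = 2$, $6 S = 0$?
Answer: $-2048$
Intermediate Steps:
$S = 0$ ($S = \frac{1}{6} \cdot 0 = 0$)
$T{\left(y \right)} = 0$ ($T{\left(y \right)} = \left(-1\right) 0 = 0$)
$N{\left(J \right)} = J$ ($N{\left(J \right)} = 0 \cdot 2 + J = 0 + J = J$)
$-2047 + N{\left(-1 \right)} = -2047 - 1 = -2048$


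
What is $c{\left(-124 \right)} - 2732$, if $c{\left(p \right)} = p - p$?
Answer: $-2732$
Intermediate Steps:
$c{\left(p \right)} = 0$
$c{\left(-124 \right)} - 2732 = 0 - 2732 = -2732$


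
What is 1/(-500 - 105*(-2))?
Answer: -1/290 ≈ -0.0034483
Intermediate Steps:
1/(-500 - 105*(-2)) = 1/(-500 + 210) = 1/(-290) = -1/290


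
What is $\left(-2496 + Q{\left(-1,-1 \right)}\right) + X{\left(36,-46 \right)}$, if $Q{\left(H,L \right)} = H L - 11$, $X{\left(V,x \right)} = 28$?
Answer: $-2478$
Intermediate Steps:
$Q{\left(H,L \right)} = -11 + H L$
$\left(-2496 + Q{\left(-1,-1 \right)}\right) + X{\left(36,-46 \right)} = \left(-2496 - 10\right) + 28 = -2506 + 28 = -2478$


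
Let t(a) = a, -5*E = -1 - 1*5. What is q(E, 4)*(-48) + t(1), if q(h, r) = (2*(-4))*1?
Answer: 385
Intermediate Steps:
E = 6/5 (E = -(-1 - 1*5)/5 = -(-1 - 5)/5 = -1/5*(-6) = 6/5 ≈ 1.2000)
q(h, r) = -8 (q(h, r) = -8*1 = -8)
q(E, 4)*(-48) + t(1) = -8*(-48) + 1 = 384 + 1 = 385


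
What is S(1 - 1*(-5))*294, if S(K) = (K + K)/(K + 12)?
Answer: 196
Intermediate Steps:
S(K) = 2*K/(12 + K) (S(K) = (2*K)/(12 + K) = 2*K/(12 + K))
S(1 - 1*(-5))*294 = (2*(1 - 1*(-5))/(12 + (1 - 1*(-5))))*294 = (2*(1 + 5)/(12 + (1 + 5)))*294 = (2*6/(12 + 6))*294 = (2*6/18)*294 = (2*6*(1/18))*294 = (⅔)*294 = 196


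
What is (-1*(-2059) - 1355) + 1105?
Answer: 1809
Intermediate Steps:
(-1*(-2059) - 1355) + 1105 = (2059 - 1355) + 1105 = 704 + 1105 = 1809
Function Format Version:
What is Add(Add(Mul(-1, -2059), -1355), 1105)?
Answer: 1809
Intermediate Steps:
Add(Add(Mul(-1, -2059), -1355), 1105) = Add(Add(2059, -1355), 1105) = Add(704, 1105) = 1809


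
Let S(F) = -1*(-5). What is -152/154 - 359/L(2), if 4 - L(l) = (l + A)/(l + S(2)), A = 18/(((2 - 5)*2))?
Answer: -195705/2233 ≈ -87.642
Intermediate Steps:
S(F) = 5
A = -3 (A = 18/((-3*2)) = 18/(-6) = 18*(-1/6) = -3)
L(l) = 4 - (-3 + l)/(5 + l) (L(l) = 4 - (l - 3)/(l + 5) = 4 - (-3 + l)/(5 + l))
-152/154 - 359/L(2) = -152/154 - 359*(5 + 2)/(23 + 3*2) = -152*1/154 - 359*7/(23 + 6) = -76/77 - 359/((1/7)*29) = -76/77 - 359/29/7 = -76/77 - 359*7/29 = -76/77 - 2513/29 = -195705/2233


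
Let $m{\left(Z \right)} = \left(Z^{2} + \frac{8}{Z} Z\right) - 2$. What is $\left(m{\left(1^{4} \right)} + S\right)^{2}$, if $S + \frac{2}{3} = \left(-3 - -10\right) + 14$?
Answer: $\frac{6724}{9} \approx 747.11$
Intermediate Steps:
$m{\left(Z \right)} = 6 + Z^{2}$ ($m{\left(Z \right)} = \left(Z^{2} + 8\right) - 2 = \left(8 + Z^{2}\right) - 2 = 6 + Z^{2}$)
$S = \frac{61}{3}$ ($S = - \frac{2}{3} + \left(\left(-3 - -10\right) + 14\right) = - \frac{2}{3} + \left(\left(-3 + 10\right) + 14\right) = - \frac{2}{3} + \left(7 + 14\right) = - \frac{2}{3} + 21 = \frac{61}{3} \approx 20.333$)
$\left(m{\left(1^{4} \right)} + S\right)^{2} = \left(\left(6 + \left(1^{4}\right)^{2}\right) + \frac{61}{3}\right)^{2} = \left(\left(6 + 1^{2}\right) + \frac{61}{3}\right)^{2} = \left(\left(6 + 1\right) + \frac{61}{3}\right)^{2} = \left(7 + \frac{61}{3}\right)^{2} = \left(\frac{82}{3}\right)^{2} = \frac{6724}{9}$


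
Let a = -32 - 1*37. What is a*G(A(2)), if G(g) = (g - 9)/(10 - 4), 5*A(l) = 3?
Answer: 483/5 ≈ 96.600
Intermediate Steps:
A(l) = 3/5 (A(l) = (1/5)*3 = 3/5)
a = -69 (a = -32 - 37 = -69)
G(g) = -3/2 + g/6 (G(g) = (-9 + g)/6 = (-9 + g)*(1/6) = -3/2 + g/6)
a*G(A(2)) = -69*(-3/2 + (1/6)*(3/5)) = -69*(-3/2 + 1/10) = -69*(-7/5) = 483/5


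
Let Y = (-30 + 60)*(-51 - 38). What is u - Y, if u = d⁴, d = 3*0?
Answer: 2670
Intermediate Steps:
d = 0
u = 0 (u = 0⁴ = 0)
Y = -2670 (Y = 30*(-89) = -2670)
u - Y = 0 - 1*(-2670) = 0 + 2670 = 2670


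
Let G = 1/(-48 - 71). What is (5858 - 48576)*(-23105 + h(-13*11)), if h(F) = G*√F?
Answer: 986999390 + 42718*I*√143/119 ≈ 9.87e+8 + 4292.7*I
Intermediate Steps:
G = -1/119 (G = 1/(-119) = -1/119 ≈ -0.0084034)
h(F) = -√F/119
(5858 - 48576)*(-23105 + h(-13*11)) = (5858 - 48576)*(-23105 - I*√143/119) = -42718*(-23105 - I*√143/119) = 986999390 + 42718*I*√143/119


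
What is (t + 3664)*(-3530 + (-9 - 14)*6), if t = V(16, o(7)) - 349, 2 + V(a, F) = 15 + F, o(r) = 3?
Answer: -12218108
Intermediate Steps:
V(a, F) = 13 + F (V(a, F) = -2 + (15 + F) = 13 + F)
t = -333 (t = (13 + 3) - 349 = 16 - 349 = -333)
(t + 3664)*(-3530 + (-9 - 14)*6) = (-333 + 3664)*(-3530 + (-9 - 14)*6) = 3331*(-3530 - 23*6) = 3331*(-3530 - 138) = 3331*(-3668) = -12218108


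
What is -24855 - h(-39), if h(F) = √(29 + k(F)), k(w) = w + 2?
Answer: -24855 - 2*I*√2 ≈ -24855.0 - 2.8284*I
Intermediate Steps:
k(w) = 2 + w
h(F) = √(31 + F) (h(F) = √(29 + (2 + F)) = √(31 + F))
-24855 - h(-39) = -24855 - √(31 - 39) = -24855 - √(-8) = -24855 - 2*I*√2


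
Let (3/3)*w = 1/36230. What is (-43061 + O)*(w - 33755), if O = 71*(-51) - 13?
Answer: 11421070738011/7246 ≈ 1.5762e+9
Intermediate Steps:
w = 1/36230 ≈ 2.7601e-5
O = -3634 (O = -3621 - 13 = -3634)
(-43061 + O)*(w - 33755) = (-43061 - 3634)*(1/36230 - 33755) = -46695*(-1222943649/36230) = 11421070738011/7246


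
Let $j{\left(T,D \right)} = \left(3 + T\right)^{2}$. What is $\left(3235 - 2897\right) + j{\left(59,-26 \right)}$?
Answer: $4182$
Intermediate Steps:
$\left(3235 - 2897\right) + j{\left(59,-26 \right)} = \left(3235 - 2897\right) + \left(3 + 59\right)^{2} = 338 + 62^{2} = 338 + 3844 = 4182$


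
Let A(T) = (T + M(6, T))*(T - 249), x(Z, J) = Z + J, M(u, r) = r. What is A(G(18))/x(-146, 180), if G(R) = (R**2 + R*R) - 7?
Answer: 251272/17 ≈ 14781.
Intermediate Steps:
G(R) = -7 + 2*R**2 (G(R) = (R**2 + R**2) - 7 = 2*R**2 - 7 = -7 + 2*R**2)
x(Z, J) = J + Z
A(T) = 2*T*(-249 + T) (A(T) = (T + T)*(T - 249) = (2*T)*(-249 + T) = 2*T*(-249 + T))
A(G(18))/x(-146, 180) = (2*(-7 + 2*18**2)*(-249 + (-7 + 2*18**2)))/(180 - 146) = (2*(-7 + 2*324)*(-249 + (-7 + 2*324)))/34 = (2*(-7 + 648)*(-249 + (-7 + 648)))*(1/34) = (2*641*(-249 + 641))*(1/34) = (2*641*392)*(1/34) = 502544*(1/34) = 251272/17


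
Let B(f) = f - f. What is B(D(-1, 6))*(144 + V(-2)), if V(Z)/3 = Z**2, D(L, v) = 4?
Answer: 0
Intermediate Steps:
V(Z) = 3*Z**2
B(f) = 0
B(D(-1, 6))*(144 + V(-2)) = 0*(144 + 3*(-2)**2) = 0*(144 + 3*4) = 0*(144 + 12) = 0*156 = 0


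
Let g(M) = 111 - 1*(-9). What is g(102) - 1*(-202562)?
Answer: 202682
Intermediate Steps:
g(M) = 120 (g(M) = 111 + 9 = 120)
g(102) - 1*(-202562) = 120 - 1*(-202562) = 120 + 202562 = 202682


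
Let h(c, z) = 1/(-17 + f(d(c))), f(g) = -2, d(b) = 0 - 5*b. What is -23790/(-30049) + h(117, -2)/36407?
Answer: 16456298021/20785884917 ≈ 0.79171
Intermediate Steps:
d(b) = -5*b
h(c, z) = -1/19 (h(c, z) = 1/(-17 - 2) = 1/(-19) = -1/19)
-23790/(-30049) + h(117, -2)/36407 = -23790/(-30049) - 1/19/36407 = -23790*(-1/30049) - 1/19*1/36407 = 23790/30049 - 1/691733 = 16456298021/20785884917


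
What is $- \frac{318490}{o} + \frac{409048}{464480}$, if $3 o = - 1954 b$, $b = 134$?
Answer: $\frac{17215631179}{3800549540} \approx 4.5298$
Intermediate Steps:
$o = - \frac{261836}{3}$ ($o = \frac{\left(-1954\right) 134}{3} = \frac{1}{3} \left(-261836\right) = - \frac{261836}{3} \approx -87279.0$)
$- \frac{318490}{o} + \frac{409048}{464480} = - \frac{318490}{- \frac{261836}{3}} + \frac{409048}{464480} = \left(-318490\right) \left(- \frac{3}{261836}\right) + 409048 \cdot \frac{1}{464480} = \frac{477735}{130918} + \frac{51131}{58060} = \frac{17215631179}{3800549540}$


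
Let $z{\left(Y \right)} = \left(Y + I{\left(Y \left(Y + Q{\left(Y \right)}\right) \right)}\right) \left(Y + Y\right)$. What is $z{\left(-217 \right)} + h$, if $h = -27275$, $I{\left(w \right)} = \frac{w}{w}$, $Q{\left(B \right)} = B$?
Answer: $66469$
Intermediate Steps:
$I{\left(w \right)} = 1$
$z{\left(Y \right)} = 2 Y \left(1 + Y\right)$ ($z{\left(Y \right)} = \left(Y + 1\right) \left(Y + Y\right) = \left(1 + Y\right) 2 Y = 2 Y \left(1 + Y\right)$)
$z{\left(-217 \right)} + h = 2 \left(-217\right) \left(1 - 217\right) - 27275 = 2 \left(-217\right) \left(-216\right) - 27275 = 93744 - 27275 = 66469$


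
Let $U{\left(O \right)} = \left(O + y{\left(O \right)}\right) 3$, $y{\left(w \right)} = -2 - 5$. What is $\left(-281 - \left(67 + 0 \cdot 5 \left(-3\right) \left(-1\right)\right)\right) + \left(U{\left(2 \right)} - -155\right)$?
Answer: $-208$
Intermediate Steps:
$y{\left(w \right)} = -7$
$U{\left(O \right)} = -21 + 3 O$ ($U{\left(O \right)} = \left(O - 7\right) 3 = \left(-7 + O\right) 3 = -21 + 3 O$)
$\left(-281 - \left(67 + 0 \cdot 5 \left(-3\right) \left(-1\right)\right)\right) + \left(U{\left(2 \right)} - -155\right) = \left(-281 - \left(67 + 0 \cdot 5 \left(-3\right) \left(-1\right)\right)\right) + \left(\left(-21 + 3 \cdot 2\right) - -155\right) = \left(-281 - \left(67 + 0 \left(-15\right) \left(-1\right)\right)\right) + \left(\left(-21 + 6\right) + 155\right) = \left(-281 - \left(67 + 0 \left(-1\right)\right)\right) + \left(-15 + 155\right) = \left(-281 - 67\right) + 140 = -348 + 140 = -208$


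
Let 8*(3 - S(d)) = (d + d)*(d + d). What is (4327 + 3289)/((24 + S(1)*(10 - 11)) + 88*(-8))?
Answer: -2176/195 ≈ -11.159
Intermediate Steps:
S(d) = 3 - d²/2 (S(d) = 3 - (d + d)*(d + d)/8 = 3 - 2*d*2*d/8 = 3 - d²/2)
(4327 + 3289)/((24 + S(1)*(10 - 11)) + 88*(-8)) = (4327 + 3289)/((24 + (3 - ½*1²)*(10 - 11)) + 88*(-8)) = 7616/((24 + (3 - ½*1)*(-1)) - 704) = 7616/((24 + (3 - ½)*(-1)) - 704) = 7616/((24 + (5/2)*(-1)) - 704) = 7616/((24 - 5/2) - 704) = 7616/(43/2 - 704) = 7616/(-1365/2) = 7616*(-2/1365) = -2176/195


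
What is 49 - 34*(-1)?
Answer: 83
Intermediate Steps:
49 - 34*(-1) = 49 - 17*(-2) = 49 + 34 = 83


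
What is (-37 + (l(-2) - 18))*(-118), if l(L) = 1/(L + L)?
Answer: 13039/2 ≈ 6519.5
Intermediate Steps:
l(L) = 1/(2*L)
(-37 + (l(-2) - 18))*(-118) = (-37 + ((½)/(-2) - 18))*(-118) = (-37 + ((½)*(-½) - 18))*(-118) = (-37 + (-¼ - 18))*(-118) = (-37 - 73/4)*(-118) = -221/4*(-118) = 13039/2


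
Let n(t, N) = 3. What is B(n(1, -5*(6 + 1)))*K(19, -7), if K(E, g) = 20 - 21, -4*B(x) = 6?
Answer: 3/2 ≈ 1.5000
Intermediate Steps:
B(x) = -3/2 (B(x) = -1/4*6 = -3/2)
K(E, g) = -1
B(n(1, -5*(6 + 1)))*K(19, -7) = -3/2*(-1) = 3/2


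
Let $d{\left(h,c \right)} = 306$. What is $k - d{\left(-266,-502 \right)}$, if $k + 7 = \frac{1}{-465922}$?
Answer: $- \frac{145833587}{465922} \approx -313.0$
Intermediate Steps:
$k = - \frac{3261455}{465922}$ ($k = -7 + \frac{1}{-465922} = -7 - \frac{1}{465922} = - \frac{3261455}{465922} \approx -7.0$)
$k - d{\left(-266,-502 \right)} = - \frac{3261455}{465922} - 306 = - \frac{145833587}{465922}$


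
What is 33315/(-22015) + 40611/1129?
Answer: 171287706/4970987 ≈ 34.457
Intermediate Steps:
33315/(-22015) + 40611/1129 = 33315*(-1/22015) + 40611*(1/1129) = -6663/4403 + 40611/1129 = 171287706/4970987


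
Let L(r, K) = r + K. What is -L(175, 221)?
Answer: -396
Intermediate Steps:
L(r, K) = K + r
-L(175, 221) = -(221 + 175) = -1*396 = -396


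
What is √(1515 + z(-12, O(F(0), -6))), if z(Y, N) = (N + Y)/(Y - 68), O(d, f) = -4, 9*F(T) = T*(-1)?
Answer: 2*√9470/5 ≈ 38.926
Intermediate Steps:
F(T) = -T/9 (F(T) = (T*(-1))/9 = (-T)/9 = -T/9)
z(Y, N) = (N + Y)/(-68 + Y)
√(1515 + z(-12, O(F(0), -6))) = √(1515 + (-4 - 12)/(-68 - 12)) = √(1515 - 16/(-80)) = √(1515 - 1/80*(-16)) = √(1515 + ⅕) = √(7576/5) = 2*√9470/5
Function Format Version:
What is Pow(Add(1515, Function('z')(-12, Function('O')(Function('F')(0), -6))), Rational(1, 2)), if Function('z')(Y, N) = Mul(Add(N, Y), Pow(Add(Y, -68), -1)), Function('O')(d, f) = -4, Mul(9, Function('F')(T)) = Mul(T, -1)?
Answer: Mul(Rational(2, 5), Pow(9470, Rational(1, 2))) ≈ 38.926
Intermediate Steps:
Function('F')(T) = Mul(Rational(-1, 9), T) (Function('F')(T) = Mul(Rational(1, 9), Mul(T, -1)) = Mul(Rational(1, 9), Mul(-1, T)) = Mul(Rational(-1, 9), T))
Function('z')(Y, N) = Mul(Pow(Add(-68, Y), -1), Add(N, Y)) (Function('z')(Y, N) = Mul(Add(N, Y), Pow(Add(-68, Y), -1)) = Mul(Pow(Add(-68, Y), -1), Add(N, Y)))
Pow(Add(1515, Function('z')(-12, Function('O')(Function('F')(0), -6))), Rational(1, 2)) = Pow(Add(1515, Mul(Pow(Add(-68, -12), -1), Add(-4, -12))), Rational(1, 2)) = Pow(Add(1515, Mul(Pow(-80, -1), -16)), Rational(1, 2)) = Pow(Add(1515, Mul(Rational(-1, 80), -16)), Rational(1, 2)) = Pow(Add(1515, Rational(1, 5)), Rational(1, 2)) = Pow(Rational(7576, 5), Rational(1, 2)) = Mul(Rational(2, 5), Pow(9470, Rational(1, 2)))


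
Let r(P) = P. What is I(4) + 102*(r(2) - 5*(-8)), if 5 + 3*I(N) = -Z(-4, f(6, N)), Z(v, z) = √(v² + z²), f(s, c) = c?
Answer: 12847/3 - 4*√2/3 ≈ 4280.4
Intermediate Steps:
I(N) = -5/3 - √(16 + N²)/3 (I(N) = -5/3 + (-√((-4)² + N²))/3 = -5/3 + (-√(16 + N²))/3 = -5/3 - √(16 + N²)/3)
I(4) + 102*(r(2) - 5*(-8)) = (-5/3 - √(16 + 4²)/3) + 102*(2 - 5*(-8)) = (-5/3 - √(16 + 16)/3) + 102*(2 + 40) = (-5/3 - 4*√2/3) + 102*42 = (-5/3 - 4*√2/3) + 4284 = 12847/3 - 4*√2/3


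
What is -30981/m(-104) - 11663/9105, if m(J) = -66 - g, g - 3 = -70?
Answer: -282093668/9105 ≈ -30982.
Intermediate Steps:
g = -67 (g = 3 - 70 = -67)
m(J) = 1 (m(J) = -66 - 1*(-67) = -66 + 67 = 1)
-30981/m(-104) - 11663/9105 = -30981/1 - 11663/9105 = -30981*1 - 11663*1/9105 = -30981 - 11663/9105 = -282093668/9105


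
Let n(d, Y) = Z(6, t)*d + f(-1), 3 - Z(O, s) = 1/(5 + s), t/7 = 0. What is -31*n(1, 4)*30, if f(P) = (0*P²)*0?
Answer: -2604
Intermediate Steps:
t = 0 (t = 7*0 = 0)
Z(O, s) = 3 - 1/(5 + s)
f(P) = 0 (f(P) = 0*0 = 0)
n(d, Y) = 14*d/5 (n(d, Y) = ((14 + 3*0)/(5 + 0))*d + 0 = ((14 + 0)/5)*d + 0 = ((⅕)*14)*d + 0 = 14*d/5 + 0 = 14*d/5)
-31*n(1, 4)*30 = -434/5*30 = -2604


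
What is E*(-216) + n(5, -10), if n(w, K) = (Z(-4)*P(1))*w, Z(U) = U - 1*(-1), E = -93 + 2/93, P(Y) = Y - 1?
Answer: 622584/31 ≈ 20083.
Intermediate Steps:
P(Y) = -1 + Y
E = -8647/93 (E = -93 + 2*(1/93) = -93 + 2/93 = -8647/93 ≈ -92.979)
Z(U) = 1 + U (Z(U) = U + 1 = 1 + U)
n(w, K) = 0 (n(w, K) = ((1 - 4)*(-1 + 1))*w = (-3*0)*w = 0*w = 0)
E*(-216) + n(5, -10) = -8647/93*(-216) + 0 = 622584/31 + 0 = 622584/31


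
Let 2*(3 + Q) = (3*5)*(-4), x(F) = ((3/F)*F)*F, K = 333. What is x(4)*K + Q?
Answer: 3963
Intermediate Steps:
x(F) = 3*F
Q = -33 (Q = -3 + ((3*5)*(-4))/2 = -3 + (15*(-4))/2 = -3 + (1/2)*(-60) = -3 - 30 = -33)
x(4)*K + Q = (3*4)*333 - 33 = 12*333 - 33 = 3996 - 33 = 3963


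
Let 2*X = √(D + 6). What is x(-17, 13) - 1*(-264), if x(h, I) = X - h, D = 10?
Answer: 283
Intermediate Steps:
X = 2 (X = √(10 + 6)/2 = √16/2 = (½)*4 = 2)
x(h, I) = 2 - h
x(-17, 13) - 1*(-264) = (2 - 1*(-17)) - 1*(-264) = (2 + 17) + 264 = 19 + 264 = 283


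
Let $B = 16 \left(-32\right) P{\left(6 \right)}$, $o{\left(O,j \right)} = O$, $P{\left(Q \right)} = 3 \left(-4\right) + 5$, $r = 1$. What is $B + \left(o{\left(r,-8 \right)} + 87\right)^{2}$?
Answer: $11328$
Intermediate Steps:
$P{\left(Q \right)} = -7$ ($P{\left(Q \right)} = -12 + 5 = -7$)
$B = 3584$ ($B = 16 \left(-32\right) \left(-7\right) = \left(-512\right) \left(-7\right) = 3584$)
$B + \left(o{\left(r,-8 \right)} + 87\right)^{2} = 3584 + \left(1 + 87\right)^{2} = 3584 + 88^{2} = 3584 + 7744 = 11328$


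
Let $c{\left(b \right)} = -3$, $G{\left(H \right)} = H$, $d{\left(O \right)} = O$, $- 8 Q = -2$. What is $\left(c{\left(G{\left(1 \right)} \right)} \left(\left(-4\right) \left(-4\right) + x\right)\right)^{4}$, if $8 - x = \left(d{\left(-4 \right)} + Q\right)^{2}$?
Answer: $\frac{51769445841}{65536} \approx 7.8994 \cdot 10^{5}$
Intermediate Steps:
$Q = \frac{1}{4}$ ($Q = \left(- \frac{1}{8}\right) \left(-2\right) = \frac{1}{4} \approx 0.25$)
$x = - \frac{97}{16}$ ($x = 8 - \left(-4 + \frac{1}{4}\right)^{2} = 8 - \left(- \frac{15}{4}\right)^{2} = 8 - \frac{225}{16} = - \frac{97}{16} \approx -6.0625$)
$\left(c{\left(G{\left(1 \right)} \right)} \left(\left(-4\right) \left(-4\right) + x\right)\right)^{4} = \left(- 3 \left(\left(-4\right) \left(-4\right) - \frac{97}{16}\right)\right)^{4} = \left(- 3 \left(16 - \frac{97}{16}\right)\right)^{4} = \left(\left(-3\right) \frac{159}{16}\right)^{4} = \left(- \frac{477}{16}\right)^{4} = \frac{51769445841}{65536}$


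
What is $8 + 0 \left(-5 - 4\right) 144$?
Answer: $8$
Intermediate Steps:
$8 + 0 \left(-5 - 4\right) 144 = 8 + 0 \left(-9\right) 144 = 8 + 0 \cdot 144 = 8 + 0 = 8$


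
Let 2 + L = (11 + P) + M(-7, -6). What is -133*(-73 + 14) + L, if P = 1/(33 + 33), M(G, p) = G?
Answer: 518035/66 ≈ 7849.0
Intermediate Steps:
P = 1/66 ≈ 0.015152
L = 133/66 (L = -2 + ((11 + 1/66) - 7) = -2 + (727/66 - 7) = -2 + 265/66 = 133/66 ≈ 2.0152)
-133*(-73 + 14) + L = -133*(-73 + 14) + 133/66 = -133*(-59) + 133/66 = 7847 + 133/66 = 518035/66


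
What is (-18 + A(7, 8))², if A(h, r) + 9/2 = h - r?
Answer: 2209/4 ≈ 552.25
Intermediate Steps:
A(h, r) = -9/2 + h - r (A(h, r) = -9/2 + (h - r) = -9/2 + h - r)
(-18 + A(7, 8))² = (-18 + (-9/2 + 7 - 1*8))² = (-18 + (-9/2 + 7 - 8))² = (-18 - 11/2)² = (-47/2)² = 2209/4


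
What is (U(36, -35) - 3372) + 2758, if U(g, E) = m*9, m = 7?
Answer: -551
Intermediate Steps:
U(g, E) = 63 (U(g, E) = 7*9 = 63)
(U(36, -35) - 3372) + 2758 = (63 - 3372) + 2758 = -3309 + 2758 = -551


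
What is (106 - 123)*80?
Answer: -1360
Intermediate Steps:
(106 - 123)*80 = -17*80 = -1360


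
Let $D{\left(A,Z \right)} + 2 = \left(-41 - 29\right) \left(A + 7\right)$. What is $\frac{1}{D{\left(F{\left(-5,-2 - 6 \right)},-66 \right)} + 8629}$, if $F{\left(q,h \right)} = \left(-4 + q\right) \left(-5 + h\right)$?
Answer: $- \frac{1}{53} \approx -0.018868$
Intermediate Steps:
$F{\left(q,h \right)} = \left(-5 + h\right) \left(-4 + q\right)$
$D{\left(A,Z \right)} = -492 - 70 A$ ($D{\left(A,Z \right)} = -2 + \left(-41 - 29\right) \left(A + 7\right) = -2 - 70 \left(7 + A\right) = -2 - \left(490 + 70 A\right) = -492 - 70 A$)
$\frac{1}{D{\left(F{\left(-5,-2 - 6 \right)},-66 \right)} + 8629} = \frac{1}{\left(-492 - 70 \left(20 - -25 - 4 \left(-2 - 6\right) + \left(-2 - 6\right) \left(-5\right)\right)\right) + 8629} = \frac{1}{\left(-492 - 70 \left(20 + 25 - 4 \left(-2 - 6\right) + \left(-2 - 6\right) \left(-5\right)\right)\right) + 8629} = \frac{1}{\left(-492 - 70 \left(20 + 25 - -32 - -40\right)\right) + 8629} = \frac{1}{\left(-492 - 70 \left(20 + 25 + 32 + 40\right)\right) + 8629} = \frac{1}{\left(-492 - 8190\right) + 8629} = \frac{1}{-8682 + 8629} = \frac{1}{-53} = - \frac{1}{53}$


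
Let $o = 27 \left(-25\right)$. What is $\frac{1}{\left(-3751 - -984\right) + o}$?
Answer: $- \frac{1}{3442} \approx -0.00029053$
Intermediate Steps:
$o = -675$
$\frac{1}{\left(-3751 - -984\right) + o} = \frac{1}{\left(-3751 - -984\right) - 675} = \frac{1}{\left(-3751 + 984\right) - 675} = \frac{1}{-2767 - 675} = \frac{1}{-3442} = - \frac{1}{3442}$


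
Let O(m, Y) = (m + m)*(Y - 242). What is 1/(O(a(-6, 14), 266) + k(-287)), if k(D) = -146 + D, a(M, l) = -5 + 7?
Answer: -1/337 ≈ -0.0029674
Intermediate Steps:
a(M, l) = 2
O(m, Y) = 2*m*(-242 + Y) (O(m, Y) = (2*m)*(-242 + Y) = 2*m*(-242 + Y))
1/(O(a(-6, 14), 266) + k(-287)) = 1/(2*2*(-242 + 266) + (-146 - 287)) = 1/(2*2*24 - 433) = 1/(96 - 433) = 1/(-337) = -1/337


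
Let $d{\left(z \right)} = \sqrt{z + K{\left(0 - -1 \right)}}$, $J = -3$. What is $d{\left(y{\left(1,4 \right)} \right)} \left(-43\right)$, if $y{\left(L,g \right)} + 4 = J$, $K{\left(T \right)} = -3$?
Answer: $- 43 i \sqrt{10} \approx - 135.98 i$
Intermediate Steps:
$y{\left(L,g \right)} = -7$ ($y{\left(L,g \right)} = -4 - 3 = -7$)
$d{\left(z \right)} = \sqrt{-3 + z}$ ($d{\left(z \right)} = \sqrt{z - 3} = \sqrt{-3 + z}$)
$d{\left(y{\left(1,4 \right)} \right)} \left(-43\right) = \sqrt{-3 - 7} \left(-43\right) = \sqrt{-10} \left(-43\right) = i \sqrt{10} \left(-43\right) = - 43 i \sqrt{10}$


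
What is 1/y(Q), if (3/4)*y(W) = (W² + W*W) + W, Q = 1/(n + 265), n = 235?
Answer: 93750/251 ≈ 373.51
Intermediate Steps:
Q = 1/500 (Q = 1/(235 + 265) = 1/500 ≈ 0.0020000)
y(W) = 4*W/3 + 8*W²/3 (y(W) = 4*((W² + W*W) + W)/3 = 4*((W² + W²) + W)/3 = 4*(2*W² + W)/3 = 4*(W + 2*W²)/3 = 4*W/3 + 8*W²/3)
1/y(Q) = 1/((4/3)*(1/500)*(1 + 2*(1/500))) = 1/((4/3)*(1/500)*(1 + 1/250)) = 1/((4/3)*(1/500)*(251/250)) = 1/(251/93750) = 93750/251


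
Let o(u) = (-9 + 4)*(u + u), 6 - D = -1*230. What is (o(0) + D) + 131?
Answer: 367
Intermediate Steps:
D = 236 (D = 6 - (-1)*230 = 6 - 1*(-230) = 6 + 230 = 236)
o(u) = -10*u
(o(0) + D) + 131 = (-10*0 + 236) + 131 = (0 + 236) + 131 = 236 + 131 = 367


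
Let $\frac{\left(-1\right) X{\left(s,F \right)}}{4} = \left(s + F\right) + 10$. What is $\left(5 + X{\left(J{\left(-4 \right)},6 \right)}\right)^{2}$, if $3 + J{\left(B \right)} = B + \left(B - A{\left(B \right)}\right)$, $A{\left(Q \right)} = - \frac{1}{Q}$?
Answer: $196$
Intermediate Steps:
$J{\left(B \right)} = -3 + \frac{1}{B} + 2 B$ ($J{\left(B \right)} = -3 + \left(B + \left(B - - \frac{1}{B}\right)\right) = -3 + \left(B + \left(B + \frac{1}{B}\right)\right) = -3 + \left(\frac{1}{B} + 2 B\right) = -3 + \frac{1}{B} + 2 B$)
$X{\left(s,F \right)} = -40 - 4 F - 4 s$ ($X{\left(s,F \right)} = - 4 \left(\left(s + F\right) + 10\right) = - 4 \left(\left(F + s\right) + 10\right) = - 4 \left(10 + F + s\right) = -40 - 4 F - 4 s$)
$\left(5 + X{\left(J{\left(-4 \right)},6 \right)}\right)^{2} = \left(5 - \left(64 + 4 \left(-3 + \frac{1}{-4} + 2 \left(-4\right)\right)\right)\right)^{2} = \left(5 - \left(64 + 4 \left(-3 - \frac{1}{4} - 8\right)\right)\right)^{2} = \left(5 - 19\right)^{2} = \left(-14\right)^{2} = 196$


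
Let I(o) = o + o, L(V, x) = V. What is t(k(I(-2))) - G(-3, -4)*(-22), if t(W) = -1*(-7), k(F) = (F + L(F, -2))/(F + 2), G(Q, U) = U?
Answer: -81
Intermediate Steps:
I(o) = 2*o
k(F) = 2*F/(2 + F) (k(F) = (F + F)/(F + 2) = (2*F)/(2 + F) = 2*F/(2 + F))
t(W) = 7
t(k(I(-2))) - G(-3, -4)*(-22) = 7 - (-4)*(-22) = 7 - 1*88 = 7 - 88 = -81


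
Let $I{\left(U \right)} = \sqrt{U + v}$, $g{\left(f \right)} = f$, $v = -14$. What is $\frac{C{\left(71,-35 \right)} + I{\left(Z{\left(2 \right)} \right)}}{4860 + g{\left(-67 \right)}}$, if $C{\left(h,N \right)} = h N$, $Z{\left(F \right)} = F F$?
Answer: $- \frac{2485}{4793} + \frac{i \sqrt{10}}{4793} \approx -0.51846 + 0.00065977 i$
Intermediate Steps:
$Z{\left(F \right)} = F^{2}$
$C{\left(h,N \right)} = N h$
$I{\left(U \right)} = \sqrt{-14 + U}$ ($I{\left(U \right)} = \sqrt{U - 14} = \sqrt{-14 + U}$)
$\frac{C{\left(71,-35 \right)} + I{\left(Z{\left(2 \right)} \right)}}{4860 + g{\left(-67 \right)}} = \frac{\left(-35\right) 71 + \sqrt{-14 + 2^{2}}}{4860 - 67} = \frac{-2485 + \sqrt{-14 + 4}}{4793} = \left(-2485 + \sqrt{-10}\right) \frac{1}{4793} = \left(-2485 + i \sqrt{10}\right) \frac{1}{4793} = - \frac{2485}{4793} + \frac{i \sqrt{10}}{4793}$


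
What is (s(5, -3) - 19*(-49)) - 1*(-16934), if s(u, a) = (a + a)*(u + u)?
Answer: 17805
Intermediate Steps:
s(u, a) = 4*a*u (s(u, a) = (2*a)*(2*u) = 4*a*u)
(s(5, -3) - 19*(-49)) - 1*(-16934) = (4*(-3)*5 - 19*(-49)) - 1*(-16934) = (-60 + 931) + 16934 = 871 + 16934 = 17805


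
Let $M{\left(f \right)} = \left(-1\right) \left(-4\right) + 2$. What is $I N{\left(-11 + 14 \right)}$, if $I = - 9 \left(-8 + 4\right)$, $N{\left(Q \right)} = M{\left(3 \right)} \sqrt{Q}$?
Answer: $216 \sqrt{3} \approx 374.12$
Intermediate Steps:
$M{\left(f \right)} = 6$ ($M{\left(f \right)} = 4 + 2 = 6$)
$N{\left(Q \right)} = 6 \sqrt{Q}$
$I = 36$ ($I = \left(-9\right) \left(-4\right) = 36$)
$I N{\left(-11 + 14 \right)} = 36 \cdot 6 \sqrt{-11 + 14} = 36 \cdot 6 \sqrt{3} = 216 \sqrt{3}$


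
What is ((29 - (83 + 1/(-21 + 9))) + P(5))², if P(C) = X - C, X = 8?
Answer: 373321/144 ≈ 2592.5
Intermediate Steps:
P(C) = 8 - C
((29 - (83 + 1/(-21 + 9))) + P(5))² = ((29 - (83 + 1/(-21 + 9))) + (8 - 1*5))² = ((29 - (83 + 1/(-12))) + (8 - 5))² = ((29 - (83 - 1/12)) + 3)² = ((29 - 1*995/12) + 3)² = ((29 - 995/12) + 3)² = (-647/12 + 3)² = (-611/12)² = 373321/144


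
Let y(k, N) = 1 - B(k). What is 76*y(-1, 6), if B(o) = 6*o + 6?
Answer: 76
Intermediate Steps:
B(o) = 6 + 6*o
y(k, N) = -5 - 6*k (y(k, N) = 1 - (6 + 6*k) = 1 + (-6 - 6*k) = -5 - 6*k)
76*y(-1, 6) = 76*(-5 - 6*(-1)) = 76*(-5 + 6) = 76*1 = 76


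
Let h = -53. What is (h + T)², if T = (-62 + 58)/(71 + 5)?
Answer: 1016064/361 ≈ 2814.6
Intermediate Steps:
T = -1/19 (T = -4/76 = -4*1/76 = -1/19 ≈ -0.052632)
(h + T)² = (-53 - 1/19)² = (-1008/19)² = 1016064/361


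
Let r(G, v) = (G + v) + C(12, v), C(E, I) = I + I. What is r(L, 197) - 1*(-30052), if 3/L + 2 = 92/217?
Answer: 3493085/114 ≈ 30641.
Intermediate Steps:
L = -217/114 (L = 3/(-2 + 92/217) = 3/(-342/217) = 3*(-217/342) = -217/114 ≈ -1.9035)
C(E, I) = 2*I
r(G, v) = G + 3*v (r(G, v) = (G + v) + 2*v = G + 3*v)
r(L, 197) - 1*(-30052) = (-217/114 + 3*197) - 1*(-30052) = (-217/114 + 591) + 30052 = 67157/114 + 30052 = 3493085/114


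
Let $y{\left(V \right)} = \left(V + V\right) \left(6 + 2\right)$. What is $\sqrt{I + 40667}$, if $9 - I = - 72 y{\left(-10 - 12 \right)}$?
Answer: $2 \sqrt{3833} \approx 123.82$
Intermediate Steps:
$y{\left(V \right)} = 16 V$ ($y{\left(V \right)} = 2 V 8 = 16 V$)
$I = -25335$ ($I = 9 - - 72 \cdot 16 \left(-10 - 12\right) = 9 - - 72 \cdot 16 \left(-22\right) = 9 - \left(-72\right) \left(-352\right) = 9 - 25344 = -25335$)
$\sqrt{I + 40667} = \sqrt{-25335 + 40667} = \sqrt{15332} = 2 \sqrt{3833}$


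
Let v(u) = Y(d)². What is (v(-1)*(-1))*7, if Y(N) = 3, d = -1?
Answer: -63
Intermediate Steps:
v(u) = 9 (v(u) = 3² = 9)
(v(-1)*(-1))*7 = (9*(-1))*7 = -9*7 = -63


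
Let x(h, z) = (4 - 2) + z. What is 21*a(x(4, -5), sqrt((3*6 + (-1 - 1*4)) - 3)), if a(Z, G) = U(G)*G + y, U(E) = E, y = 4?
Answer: 294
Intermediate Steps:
x(h, z) = 2 + z
a(Z, G) = 4 + G**2 (a(Z, G) = G*G + 4 = G**2 + 4 = 4 + G**2)
21*a(x(4, -5), sqrt((3*6 + (-1 - 1*4)) - 3)) = 21*(4 + (sqrt((3*6 + (-1 - 1*4)) - 3))**2) = 21*(4 + (sqrt((18 + (-1 - 4)) - 3))**2) = 21*(4 + (sqrt((18 - 5) - 3))**2) = 21*(4 + (sqrt(13 - 3))**2) = 21*(4 + (sqrt(10))**2) = 21*(4 + 10) = 21*14 = 294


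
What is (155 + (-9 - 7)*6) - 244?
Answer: -185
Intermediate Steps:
(155 + (-9 - 7)*6) - 244 = (155 - 16*6) - 244 = (155 - 96) - 244 = 59 - 244 = -185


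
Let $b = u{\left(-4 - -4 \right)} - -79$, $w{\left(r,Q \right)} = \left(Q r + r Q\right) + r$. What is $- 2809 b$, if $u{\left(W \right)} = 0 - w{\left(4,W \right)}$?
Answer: $-210675$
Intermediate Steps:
$w{\left(r,Q \right)} = r + 2 Q r$ ($w{\left(r,Q \right)} = \left(Q r + Q r\right) + r = 2 Q r + r = r + 2 Q r$)
$u{\left(W \right)} = -4 - 8 W$ ($u{\left(W \right)} = 0 - 4 \left(1 + 2 W\right) = 0 - \left(4 + 8 W\right) = -4 - 8 W$)
$b = 75$ ($b = \left(-4 - 8 \left(-4 - -4\right)\right) - -79 = \left(-4 - 8 \left(-4 + 4\right)\right) + 79 = \left(-4 - 0\right) + 79 = \left(-4 + 0\right) + 79 = -4 + 79 = 75$)
$- 2809 b = \left(-2809\right) 75 = -210675$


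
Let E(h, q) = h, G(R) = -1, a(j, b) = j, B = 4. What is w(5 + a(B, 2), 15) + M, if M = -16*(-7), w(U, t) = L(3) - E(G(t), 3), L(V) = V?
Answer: 116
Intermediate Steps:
w(U, t) = 4 (w(U, t) = 3 - 1*(-1) = 3 + 1 = 4)
M = 112
w(5 + a(B, 2), 15) + M = 4 + 112 = 116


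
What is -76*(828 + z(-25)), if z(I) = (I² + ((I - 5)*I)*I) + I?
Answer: 1316472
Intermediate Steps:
z(I) = I + I² + I²*(-5 + I) (z(I) = (I² + ((-5 + I)*I)*I) + I = (I² + (I*(-5 + I))*I) + I = (I² + I²*(-5 + I)) + I = I + I² + I²*(-5 + I))
-76*(828 + z(-25)) = -76*(828 - 25*(1 + (-25)² - 4*(-25))) = -76*(828 - 25*(1 + 625 + 100)) = -76*(828 - 25*726) = -76*(828 - 18150) = -76*(-17322) = 1316472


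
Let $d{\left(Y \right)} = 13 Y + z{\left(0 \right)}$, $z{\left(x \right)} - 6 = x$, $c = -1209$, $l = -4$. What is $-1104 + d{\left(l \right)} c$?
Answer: $54510$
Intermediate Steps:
$z{\left(x \right)} = 6 + x$
$d{\left(Y \right)} = 6 + 13 Y$ ($d{\left(Y \right)} = 13 Y + \left(6 + 0\right) = 13 Y + 6 = 6 + 13 Y$)
$-1104 + d{\left(l \right)} c = -1104 + \left(6 + 13 \left(-4\right)\right) \left(-1209\right) = -1104 + \left(6 - 52\right) \left(-1209\right) = -1104 - -55614 = -1104 + 55614 = 54510$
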